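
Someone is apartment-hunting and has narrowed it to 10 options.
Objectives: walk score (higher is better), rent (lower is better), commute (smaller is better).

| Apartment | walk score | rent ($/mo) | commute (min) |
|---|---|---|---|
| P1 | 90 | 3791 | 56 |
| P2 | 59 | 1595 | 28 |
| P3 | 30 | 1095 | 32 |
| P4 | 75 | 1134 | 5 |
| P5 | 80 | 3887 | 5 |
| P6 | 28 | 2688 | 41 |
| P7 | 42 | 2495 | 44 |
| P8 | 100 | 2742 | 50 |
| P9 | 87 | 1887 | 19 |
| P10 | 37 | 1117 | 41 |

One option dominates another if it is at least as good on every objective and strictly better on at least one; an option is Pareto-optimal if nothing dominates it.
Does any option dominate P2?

P4 vs P2: walk score 75≥59, rent 1134≤1595, commute 5≤28 — P4 is at least as good on every objective and strictly better on at least one, so P4 dominates P2.

Yes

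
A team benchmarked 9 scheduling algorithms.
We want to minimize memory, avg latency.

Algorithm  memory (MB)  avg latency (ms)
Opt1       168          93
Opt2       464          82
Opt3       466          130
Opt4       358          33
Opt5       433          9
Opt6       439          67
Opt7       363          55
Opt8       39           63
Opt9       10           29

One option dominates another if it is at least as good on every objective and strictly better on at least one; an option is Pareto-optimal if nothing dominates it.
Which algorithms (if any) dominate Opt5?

none

Opt1: worse on avg latency (93 vs 9).
Opt2: worse on memory (464 vs 433).
Opt3: worse on memory (466 vs 433).
Opt4: worse on avg latency (33 vs 9).
Opt6: worse on memory (439 vs 433).
Opt7: worse on avg latency (55 vs 9).
Opt8: worse on avg latency (63 vs 9).
Opt9: worse on avg latency (29 vs 9).
No option dominates Opt5.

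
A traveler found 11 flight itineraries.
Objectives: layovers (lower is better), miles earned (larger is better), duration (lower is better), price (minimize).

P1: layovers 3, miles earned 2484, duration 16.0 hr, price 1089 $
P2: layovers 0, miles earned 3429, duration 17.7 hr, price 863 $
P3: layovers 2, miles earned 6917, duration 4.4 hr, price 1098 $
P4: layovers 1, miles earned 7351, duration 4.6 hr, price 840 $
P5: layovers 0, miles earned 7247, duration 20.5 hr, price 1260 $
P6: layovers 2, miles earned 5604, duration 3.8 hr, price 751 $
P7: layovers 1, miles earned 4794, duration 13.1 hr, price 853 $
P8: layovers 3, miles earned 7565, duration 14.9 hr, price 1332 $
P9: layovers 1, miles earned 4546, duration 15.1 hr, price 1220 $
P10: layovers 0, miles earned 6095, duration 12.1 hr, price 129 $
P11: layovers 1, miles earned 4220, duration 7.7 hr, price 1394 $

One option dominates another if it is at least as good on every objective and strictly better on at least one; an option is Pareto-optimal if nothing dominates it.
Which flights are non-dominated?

P1: dominated by P4 (layovers 1≤3, miles earned 7351≥2484, duration 4.6≤16.0, price 840≤1089).
P2: dominated by P10 (layovers 0≤0, miles earned 6095≥3429, duration 12.1≤17.7, price 129≤863).
P3: not dominated.
P4: not dominated.
P5: not dominated.
P6: not dominated (best duration).
P7: dominated by P4 (layovers 1≤1, miles earned 7351≥4794, duration 4.6≤13.1, price 840≤853).
P8: not dominated (best miles earned).
P9: dominated by P4 (layovers 1≤1, miles earned 7351≥4546, duration 4.6≤15.1, price 840≤1220).
P10: not dominated (best price).
P11: dominated by P4 (layovers 1≤1, miles earned 7351≥4220, duration 4.6≤7.7, price 840≤1394).

P3, P4, P5, P6, P8, P10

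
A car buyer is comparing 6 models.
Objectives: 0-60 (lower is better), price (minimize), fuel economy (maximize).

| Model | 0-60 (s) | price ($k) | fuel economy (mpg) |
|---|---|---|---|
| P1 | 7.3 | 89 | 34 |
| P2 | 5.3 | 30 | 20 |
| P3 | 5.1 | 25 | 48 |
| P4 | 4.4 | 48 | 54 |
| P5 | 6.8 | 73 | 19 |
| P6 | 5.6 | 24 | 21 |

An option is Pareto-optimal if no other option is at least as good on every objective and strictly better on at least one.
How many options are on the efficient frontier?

3

P1: dominated by P3 (0-60 5.1≤7.3, price 25≤89, fuel economy 48≥34).
P2: dominated by P3 (0-60 5.1≤5.3, price 25≤30, fuel economy 48≥20).
P3: not dominated.
P4: not dominated (best 0-60).
P5: dominated by P2 (0-60 5.3≤6.8, price 30≤73, fuel economy 20≥19).
P6: not dominated (best price).
Pareto-optimal: P3, P4, P6 → 3.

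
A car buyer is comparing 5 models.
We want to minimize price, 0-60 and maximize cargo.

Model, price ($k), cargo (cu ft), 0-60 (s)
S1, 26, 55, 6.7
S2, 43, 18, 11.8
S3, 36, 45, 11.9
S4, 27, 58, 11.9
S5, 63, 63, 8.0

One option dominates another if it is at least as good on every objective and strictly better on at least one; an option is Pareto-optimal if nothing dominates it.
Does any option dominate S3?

S1 vs S3: price 26≤36, cargo 55≥45, 0-60 6.7≤11.9 — S1 is at least as good on every objective and strictly better on at least one, so S1 dominates S3.

Yes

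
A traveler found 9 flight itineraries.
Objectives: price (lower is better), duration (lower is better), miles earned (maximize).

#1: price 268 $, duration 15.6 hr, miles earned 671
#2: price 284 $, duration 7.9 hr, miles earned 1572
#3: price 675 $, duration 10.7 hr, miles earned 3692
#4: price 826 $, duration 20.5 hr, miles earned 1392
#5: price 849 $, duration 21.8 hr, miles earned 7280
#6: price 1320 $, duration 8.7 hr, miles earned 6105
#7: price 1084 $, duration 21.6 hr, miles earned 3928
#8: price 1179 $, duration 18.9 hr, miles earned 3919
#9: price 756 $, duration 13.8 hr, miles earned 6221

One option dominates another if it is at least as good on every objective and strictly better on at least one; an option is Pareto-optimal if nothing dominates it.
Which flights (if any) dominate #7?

#9

#9: price 756≤1084, duration 13.8≤21.6, miles earned 6221≥3928 — dominates #7.
Others (#1, #2, #3, #4, #5, #6, #8) are each worse than #7 on at least one objective.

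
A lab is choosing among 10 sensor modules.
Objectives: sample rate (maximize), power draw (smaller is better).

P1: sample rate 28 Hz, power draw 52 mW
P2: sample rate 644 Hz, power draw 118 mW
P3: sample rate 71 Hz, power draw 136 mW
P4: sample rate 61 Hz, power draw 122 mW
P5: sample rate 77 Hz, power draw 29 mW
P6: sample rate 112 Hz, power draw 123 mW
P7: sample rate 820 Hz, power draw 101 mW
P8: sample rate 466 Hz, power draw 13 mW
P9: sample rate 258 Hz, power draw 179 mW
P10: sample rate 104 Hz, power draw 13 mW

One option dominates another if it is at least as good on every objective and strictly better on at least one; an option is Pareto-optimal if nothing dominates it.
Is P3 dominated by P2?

Yes

P2 vs P3: sample rate 644≥71, power draw 118≤136 — P2 is at least as good on every objective with at least one strict improvement.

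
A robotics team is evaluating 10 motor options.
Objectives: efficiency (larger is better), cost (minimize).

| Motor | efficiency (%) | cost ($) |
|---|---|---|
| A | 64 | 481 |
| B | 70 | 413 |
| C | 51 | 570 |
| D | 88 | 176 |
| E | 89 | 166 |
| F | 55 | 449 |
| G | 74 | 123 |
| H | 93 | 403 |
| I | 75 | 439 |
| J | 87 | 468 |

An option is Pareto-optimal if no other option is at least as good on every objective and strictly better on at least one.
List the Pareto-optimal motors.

A: dominated by B (efficiency 70≥64, cost 413≤481).
B: dominated by D (efficiency 88≥70, cost 176≤413).
C: dominated by A (efficiency 64≥51, cost 481≤570).
D: dominated by E (efficiency 89≥88, cost 166≤176).
E: not dominated.
F: dominated by B (efficiency 70≥55, cost 413≤449).
G: not dominated (best cost).
H: not dominated (best efficiency).
I: dominated by D (efficiency 88≥75, cost 176≤439).
J: dominated by D (efficiency 88≥87, cost 176≤468).

E, G, H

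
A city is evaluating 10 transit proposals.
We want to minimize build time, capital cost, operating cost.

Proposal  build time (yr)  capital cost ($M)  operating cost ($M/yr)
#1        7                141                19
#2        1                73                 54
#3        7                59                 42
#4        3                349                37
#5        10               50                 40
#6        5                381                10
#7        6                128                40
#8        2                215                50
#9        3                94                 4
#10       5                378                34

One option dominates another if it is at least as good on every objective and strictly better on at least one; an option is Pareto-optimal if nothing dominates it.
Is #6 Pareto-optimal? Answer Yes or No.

#9 vs #6: build time 3≤5, capital cost 94≤381, operating cost 4≤10 — #9 is at least as good on every objective and strictly better on at least one, so #9 dominates #6.

No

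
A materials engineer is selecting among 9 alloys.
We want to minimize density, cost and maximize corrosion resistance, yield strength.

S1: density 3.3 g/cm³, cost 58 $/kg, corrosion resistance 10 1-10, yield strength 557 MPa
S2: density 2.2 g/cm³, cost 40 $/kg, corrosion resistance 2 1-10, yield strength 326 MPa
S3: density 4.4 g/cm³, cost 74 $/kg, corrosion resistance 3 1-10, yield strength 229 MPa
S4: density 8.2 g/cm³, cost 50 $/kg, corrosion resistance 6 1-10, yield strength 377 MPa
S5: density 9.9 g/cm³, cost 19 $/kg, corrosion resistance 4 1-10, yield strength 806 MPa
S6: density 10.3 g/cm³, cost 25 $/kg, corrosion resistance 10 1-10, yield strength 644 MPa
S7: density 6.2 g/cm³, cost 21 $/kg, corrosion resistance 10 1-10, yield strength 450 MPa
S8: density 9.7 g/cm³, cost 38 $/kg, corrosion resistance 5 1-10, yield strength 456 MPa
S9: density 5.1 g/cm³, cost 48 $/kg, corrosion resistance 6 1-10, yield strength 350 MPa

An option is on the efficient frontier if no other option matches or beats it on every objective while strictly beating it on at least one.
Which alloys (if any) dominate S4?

S7: density 6.2≤8.2, cost 21≤50, corrosion resistance 10≥6, yield strength 450≥377 — dominates S4.
Others (S1, S2, S3, S5, S6, S8, S9) are each worse than S4 on at least one objective.

S7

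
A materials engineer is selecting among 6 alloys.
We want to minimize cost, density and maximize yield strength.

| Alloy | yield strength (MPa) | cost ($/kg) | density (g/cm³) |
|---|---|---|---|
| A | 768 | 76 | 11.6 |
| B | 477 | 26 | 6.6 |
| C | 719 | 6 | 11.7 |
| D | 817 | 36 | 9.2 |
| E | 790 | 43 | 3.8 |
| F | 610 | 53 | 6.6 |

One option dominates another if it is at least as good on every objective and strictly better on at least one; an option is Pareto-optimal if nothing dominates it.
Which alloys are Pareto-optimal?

B, C, D, E

A: dominated by D (yield strength 817≥768, cost 36≤76, density 9.2≤11.6).
B: not dominated.
C: not dominated (best cost).
D: not dominated (best yield strength).
E: not dominated (best density).
F: dominated by E (yield strength 790≥610, cost 43≤53, density 3.8≤6.6).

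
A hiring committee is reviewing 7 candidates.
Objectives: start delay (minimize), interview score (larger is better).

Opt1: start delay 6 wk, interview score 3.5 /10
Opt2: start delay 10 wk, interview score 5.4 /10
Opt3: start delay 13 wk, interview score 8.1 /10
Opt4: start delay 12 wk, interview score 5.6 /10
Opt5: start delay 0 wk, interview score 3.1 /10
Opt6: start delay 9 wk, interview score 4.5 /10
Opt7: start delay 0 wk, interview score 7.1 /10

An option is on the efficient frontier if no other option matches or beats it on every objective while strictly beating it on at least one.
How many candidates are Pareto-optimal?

Opt1: dominated by Opt7 (start delay 0≤6, interview score 7.1≥3.5).
Opt2: dominated by Opt7 (start delay 0≤10, interview score 7.1≥5.4).
Opt3: not dominated (best interview score).
Opt4: dominated by Opt7 (start delay 0≤12, interview score 7.1≥5.6).
Opt5: dominated by Opt7 (start delay 0≤0, interview score 7.1≥3.1).
Opt6: dominated by Opt7 (start delay 0≤9, interview score 7.1≥4.5).
Opt7: not dominated.
Pareto-optimal: Opt3, Opt7 → 2.

2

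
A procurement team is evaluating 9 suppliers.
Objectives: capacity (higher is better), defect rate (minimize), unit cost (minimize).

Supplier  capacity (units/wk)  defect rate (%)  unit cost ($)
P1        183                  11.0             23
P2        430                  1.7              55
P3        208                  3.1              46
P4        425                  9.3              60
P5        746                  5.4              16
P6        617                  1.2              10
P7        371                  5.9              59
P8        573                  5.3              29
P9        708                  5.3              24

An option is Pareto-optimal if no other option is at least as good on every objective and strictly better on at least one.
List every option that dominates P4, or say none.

P2, P5, P6, P8, P9

P2: capacity 430≥425, defect rate 1.7≤9.3, unit cost 55≤60 — dominates P4.
P5: capacity 746≥425, defect rate 5.4≤9.3, unit cost 16≤60 — dominates P4.
P6: capacity 617≥425, defect rate 1.2≤9.3, unit cost 10≤60 — dominates P4.
P8: capacity 573≥425, defect rate 5.3≤9.3, unit cost 29≤60 — dominates P4.
P9: capacity 708≥425, defect rate 5.3≤9.3, unit cost 24≤60 — dominates P4.
Others (P1, P3, P7) are each worse than P4 on at least one objective.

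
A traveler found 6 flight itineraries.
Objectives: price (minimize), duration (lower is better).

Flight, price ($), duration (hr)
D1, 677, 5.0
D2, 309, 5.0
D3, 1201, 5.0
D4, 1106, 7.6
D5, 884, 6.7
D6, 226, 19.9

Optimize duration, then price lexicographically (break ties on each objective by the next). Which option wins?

First minimize duration: best is 5.0, kept {D1, D2, D3}.
Then minimize price: best is 309, kept {D2}.

D2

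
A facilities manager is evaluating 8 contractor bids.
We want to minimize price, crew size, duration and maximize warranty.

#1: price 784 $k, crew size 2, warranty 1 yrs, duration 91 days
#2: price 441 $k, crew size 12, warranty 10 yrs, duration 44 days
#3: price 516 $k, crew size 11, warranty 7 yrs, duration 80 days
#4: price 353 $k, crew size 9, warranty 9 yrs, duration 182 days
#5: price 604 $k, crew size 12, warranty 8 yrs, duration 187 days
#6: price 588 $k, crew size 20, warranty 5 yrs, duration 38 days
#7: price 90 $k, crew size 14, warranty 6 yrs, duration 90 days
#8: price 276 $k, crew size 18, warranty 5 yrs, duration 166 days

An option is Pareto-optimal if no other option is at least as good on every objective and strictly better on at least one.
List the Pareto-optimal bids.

#1, #2, #3, #4, #6, #7

#1: not dominated (best crew size).
#2: not dominated (best warranty).
#3: not dominated.
#4: not dominated.
#5: dominated by #2 (price 441≤604, crew size 12≤12, warranty 10≥8, duration 44≤187).
#6: not dominated (best duration).
#7: not dominated (best price).
#8: dominated by #7 (price 90≤276, crew size 14≤18, warranty 6≥5, duration 90≤166).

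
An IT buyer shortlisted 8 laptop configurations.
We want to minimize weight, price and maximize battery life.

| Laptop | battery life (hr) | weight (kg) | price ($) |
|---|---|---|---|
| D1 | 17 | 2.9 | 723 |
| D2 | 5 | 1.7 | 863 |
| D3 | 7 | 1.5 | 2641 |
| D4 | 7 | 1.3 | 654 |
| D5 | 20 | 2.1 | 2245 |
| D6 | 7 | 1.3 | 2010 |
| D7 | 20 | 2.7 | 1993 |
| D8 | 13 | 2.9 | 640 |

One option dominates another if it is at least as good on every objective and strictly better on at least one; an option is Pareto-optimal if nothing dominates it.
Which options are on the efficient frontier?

D1: not dominated.
D2: dominated by D4 (battery life 7≥5, weight 1.3≤1.7, price 654≤863).
D3: dominated by D4 (battery life 7≥7, weight 1.3≤1.5, price 654≤2641).
D4: not dominated.
D5: not dominated.
D6: dominated by D4 (battery life 7≥7, weight 1.3≤1.3, price 654≤2010).
D7: not dominated.
D8: not dominated (best price).

D1, D4, D5, D7, D8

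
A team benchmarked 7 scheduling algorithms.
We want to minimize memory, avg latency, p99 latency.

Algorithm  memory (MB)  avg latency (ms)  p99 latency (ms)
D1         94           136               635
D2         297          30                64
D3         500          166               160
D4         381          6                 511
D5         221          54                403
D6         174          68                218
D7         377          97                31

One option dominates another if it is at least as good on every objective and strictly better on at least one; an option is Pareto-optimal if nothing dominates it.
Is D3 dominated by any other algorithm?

D2 vs D3: memory 297≤500, avg latency 30≤166, p99 latency 64≤160 — D2 is at least as good on every objective and strictly better on at least one, so D2 dominates D3.

Yes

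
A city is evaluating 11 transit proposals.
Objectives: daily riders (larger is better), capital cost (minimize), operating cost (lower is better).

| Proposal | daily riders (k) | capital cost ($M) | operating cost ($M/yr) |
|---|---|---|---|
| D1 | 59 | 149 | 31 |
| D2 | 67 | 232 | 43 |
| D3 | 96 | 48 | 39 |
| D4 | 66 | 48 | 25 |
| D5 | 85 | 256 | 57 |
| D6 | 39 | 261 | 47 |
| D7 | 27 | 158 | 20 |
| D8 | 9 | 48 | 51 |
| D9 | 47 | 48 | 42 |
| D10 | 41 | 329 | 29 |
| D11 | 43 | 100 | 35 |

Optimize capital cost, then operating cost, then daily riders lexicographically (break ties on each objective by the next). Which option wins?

D4

First minimize capital cost: best is 48, kept {D3, D4, D8, D9}.
Then minimize operating cost: best is 25, kept {D4}.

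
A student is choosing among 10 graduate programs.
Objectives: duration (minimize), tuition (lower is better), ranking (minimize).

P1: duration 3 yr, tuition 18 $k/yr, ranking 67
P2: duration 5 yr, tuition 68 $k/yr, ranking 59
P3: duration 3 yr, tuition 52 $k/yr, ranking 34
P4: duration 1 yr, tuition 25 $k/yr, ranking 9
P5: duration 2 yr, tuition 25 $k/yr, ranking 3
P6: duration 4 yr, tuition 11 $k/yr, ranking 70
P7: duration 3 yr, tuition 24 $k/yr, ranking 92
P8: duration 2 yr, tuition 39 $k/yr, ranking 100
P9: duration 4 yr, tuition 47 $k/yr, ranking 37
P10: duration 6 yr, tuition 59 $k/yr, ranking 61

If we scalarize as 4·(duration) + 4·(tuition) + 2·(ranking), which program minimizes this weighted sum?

P1: 4·3 + 4·18 + 2·67 = 218
P2: 4·5 + 4·68 + 2·59 = 410
P3: 4·3 + 4·52 + 2·34 = 288
P4: 4·1 + 4·25 + 2·9 = 122
P5: 4·2 + 4·25 + 2·3 = 114
P6: 4·4 + 4·11 + 2·70 = 200
P7: 4·3 + 4·24 + 2·92 = 292
P8: 4·2 + 4·39 + 2·100 = 364
P9: 4·4 + 4·47 + 2·37 = 278
P10: 4·6 + 4·59 + 2·61 = 382
Lowest: P5 at 114.

P5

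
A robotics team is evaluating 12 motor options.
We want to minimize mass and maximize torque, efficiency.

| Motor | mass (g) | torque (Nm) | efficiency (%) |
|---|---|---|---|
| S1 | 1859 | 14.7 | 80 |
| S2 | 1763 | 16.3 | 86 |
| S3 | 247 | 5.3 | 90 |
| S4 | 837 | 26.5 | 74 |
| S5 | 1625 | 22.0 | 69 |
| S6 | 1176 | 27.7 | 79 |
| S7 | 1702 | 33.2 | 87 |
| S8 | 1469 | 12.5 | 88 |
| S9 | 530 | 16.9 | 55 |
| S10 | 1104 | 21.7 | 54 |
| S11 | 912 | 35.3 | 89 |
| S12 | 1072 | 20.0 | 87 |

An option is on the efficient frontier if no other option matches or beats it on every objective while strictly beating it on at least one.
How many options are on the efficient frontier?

4

S1: dominated by S2 (mass 1763≤1859, torque 16.3≥14.7, efficiency 86≥80).
S2: dominated by S7 (mass 1702≤1763, torque 33.2≥16.3, efficiency 87≥86).
S3: not dominated (best mass).
S4: not dominated.
S5: dominated by S4 (mass 837≤1625, torque 26.5≥22.0, efficiency 74≥69).
S6: dominated by S11 (mass 912≤1176, torque 35.3≥27.7, efficiency 89≥79).
S7: dominated by S11 (mass 912≤1702, torque 35.3≥33.2, efficiency 89≥87).
S8: dominated by S11 (mass 912≤1469, torque 35.3≥12.5, efficiency 89≥88).
S9: not dominated.
S10: dominated by S4 (mass 837≤1104, torque 26.5≥21.7, efficiency 74≥54).
S11: not dominated (best torque).
S12: dominated by S11 (mass 912≤1072, torque 35.3≥20.0, efficiency 89≥87).
Pareto-optimal: S3, S4, S9, S11 → 4.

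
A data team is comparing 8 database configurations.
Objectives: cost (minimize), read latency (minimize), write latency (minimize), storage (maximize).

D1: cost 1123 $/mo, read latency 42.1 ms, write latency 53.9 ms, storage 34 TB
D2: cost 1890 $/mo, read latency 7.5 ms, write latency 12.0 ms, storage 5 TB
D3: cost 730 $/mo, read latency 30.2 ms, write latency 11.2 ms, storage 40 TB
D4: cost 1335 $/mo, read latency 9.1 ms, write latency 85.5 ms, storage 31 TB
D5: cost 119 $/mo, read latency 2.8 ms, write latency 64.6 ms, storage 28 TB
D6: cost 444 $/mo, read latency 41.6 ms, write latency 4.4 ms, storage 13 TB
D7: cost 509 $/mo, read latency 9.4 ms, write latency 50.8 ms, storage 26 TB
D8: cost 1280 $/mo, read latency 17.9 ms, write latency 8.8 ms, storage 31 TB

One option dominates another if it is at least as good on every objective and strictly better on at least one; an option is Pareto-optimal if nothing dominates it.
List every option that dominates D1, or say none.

D3

D3: cost 730≤1123, read latency 30.2≤42.1, write latency 11.2≤53.9, storage 40≥34 — dominates D1.
Others (D2, D4, D5, D6, D7, D8) are each worse than D1 on at least one objective.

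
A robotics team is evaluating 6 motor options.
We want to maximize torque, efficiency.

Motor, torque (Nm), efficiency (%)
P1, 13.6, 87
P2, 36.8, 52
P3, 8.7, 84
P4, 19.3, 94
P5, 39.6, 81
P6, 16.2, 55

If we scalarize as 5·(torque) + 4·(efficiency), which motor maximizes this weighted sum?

P1: 5·13.6 + 4·87 = 416.0
P2: 5·36.8 + 4·52 = 392.0
P3: 5·8.7 + 4·84 = 379.5
P4: 5·19.3 + 4·94 = 472.5
P5: 5·39.6 + 4·81 = 522.0
P6: 5·16.2 + 4·55 = 301.0
Highest: P5 at 522.0.

P5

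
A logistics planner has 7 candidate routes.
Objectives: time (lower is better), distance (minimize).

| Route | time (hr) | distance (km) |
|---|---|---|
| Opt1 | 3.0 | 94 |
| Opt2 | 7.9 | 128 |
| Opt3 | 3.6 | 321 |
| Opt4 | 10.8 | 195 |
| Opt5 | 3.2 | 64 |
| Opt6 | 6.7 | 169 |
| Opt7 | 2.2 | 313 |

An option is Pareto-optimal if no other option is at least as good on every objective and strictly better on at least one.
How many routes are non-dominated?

3

Opt1: not dominated.
Opt2: dominated by Opt1 (time 3.0≤7.9, distance 94≤128).
Opt3: dominated by Opt1 (time 3.0≤3.6, distance 94≤321).
Opt4: dominated by Opt1 (time 3.0≤10.8, distance 94≤195).
Opt5: not dominated (best distance).
Opt6: dominated by Opt1 (time 3.0≤6.7, distance 94≤169).
Opt7: not dominated (best time).
Pareto-optimal: Opt1, Opt5, Opt7 → 3.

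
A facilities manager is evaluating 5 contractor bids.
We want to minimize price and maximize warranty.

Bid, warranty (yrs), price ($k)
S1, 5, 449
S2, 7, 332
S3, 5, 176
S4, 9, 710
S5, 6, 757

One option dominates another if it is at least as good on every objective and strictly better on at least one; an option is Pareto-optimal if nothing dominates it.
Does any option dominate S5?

S2 vs S5: warranty 7≥6, price 332≤757 — S2 is at least as good on every objective and strictly better on at least one, so S2 dominates S5.

Yes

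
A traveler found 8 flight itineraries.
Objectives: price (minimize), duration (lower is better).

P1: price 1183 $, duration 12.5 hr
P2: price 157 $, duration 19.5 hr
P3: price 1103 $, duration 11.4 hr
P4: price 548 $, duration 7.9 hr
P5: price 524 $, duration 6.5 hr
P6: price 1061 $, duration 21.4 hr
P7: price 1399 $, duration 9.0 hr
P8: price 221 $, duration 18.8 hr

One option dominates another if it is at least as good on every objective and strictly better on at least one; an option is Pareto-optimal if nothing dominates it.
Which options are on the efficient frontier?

P2, P5, P8

P1: dominated by P3 (price 1103≤1183, duration 11.4≤12.5).
P2: not dominated (best price).
P3: dominated by P4 (price 548≤1103, duration 7.9≤11.4).
P4: dominated by P5 (price 524≤548, duration 6.5≤7.9).
P5: not dominated (best duration).
P6: dominated by P2 (price 157≤1061, duration 19.5≤21.4).
P7: dominated by P4 (price 548≤1399, duration 7.9≤9.0).
P8: not dominated.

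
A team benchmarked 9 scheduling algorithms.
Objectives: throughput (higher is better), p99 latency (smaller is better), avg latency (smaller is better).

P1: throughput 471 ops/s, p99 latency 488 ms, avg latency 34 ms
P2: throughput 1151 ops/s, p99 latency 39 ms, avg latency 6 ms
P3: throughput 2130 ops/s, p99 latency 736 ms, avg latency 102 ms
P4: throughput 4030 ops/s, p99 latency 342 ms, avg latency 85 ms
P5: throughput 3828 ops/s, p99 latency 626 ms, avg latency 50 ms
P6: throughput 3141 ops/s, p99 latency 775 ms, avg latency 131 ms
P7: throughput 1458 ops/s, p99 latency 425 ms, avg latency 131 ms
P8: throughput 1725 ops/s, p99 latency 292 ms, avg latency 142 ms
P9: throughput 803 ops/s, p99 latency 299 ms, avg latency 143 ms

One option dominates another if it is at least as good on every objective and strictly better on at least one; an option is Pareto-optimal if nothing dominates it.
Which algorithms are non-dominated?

P2, P4, P5, P8

P1: dominated by P2 (throughput 1151≥471, p99 latency 39≤488, avg latency 6≤34).
P2: not dominated (best p99 latency).
P3: dominated by P4 (throughput 4030≥2130, p99 latency 342≤736, avg latency 85≤102).
P4: not dominated (best throughput).
P5: not dominated.
P6: dominated by P4 (throughput 4030≥3141, p99 latency 342≤775, avg latency 85≤131).
P7: dominated by P4 (throughput 4030≥1458, p99 latency 342≤425, avg latency 85≤131).
P8: not dominated.
P9: dominated by P2 (throughput 1151≥803, p99 latency 39≤299, avg latency 6≤143).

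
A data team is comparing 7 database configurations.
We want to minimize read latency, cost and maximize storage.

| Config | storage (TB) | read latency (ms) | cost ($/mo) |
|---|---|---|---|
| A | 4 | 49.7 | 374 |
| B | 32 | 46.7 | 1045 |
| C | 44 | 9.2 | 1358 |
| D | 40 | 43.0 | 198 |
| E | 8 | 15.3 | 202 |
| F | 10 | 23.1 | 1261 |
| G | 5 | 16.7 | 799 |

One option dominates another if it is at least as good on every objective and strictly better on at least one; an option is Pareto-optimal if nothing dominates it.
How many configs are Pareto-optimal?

4

A: dominated by D (storage 40≥4, read latency 43.0≤49.7, cost 198≤374).
B: dominated by D (storage 40≥32, read latency 43.0≤46.7, cost 198≤1045).
C: not dominated (best storage).
D: not dominated (best cost).
E: not dominated.
F: not dominated.
G: dominated by E (storage 8≥5, read latency 15.3≤16.7, cost 202≤799).
Pareto-optimal: C, D, E, F → 4.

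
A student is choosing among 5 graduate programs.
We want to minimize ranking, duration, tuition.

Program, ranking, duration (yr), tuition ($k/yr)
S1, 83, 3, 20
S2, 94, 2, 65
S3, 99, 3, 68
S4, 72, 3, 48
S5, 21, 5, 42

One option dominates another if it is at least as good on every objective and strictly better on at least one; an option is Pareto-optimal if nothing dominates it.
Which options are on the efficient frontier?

S1, S2, S4, S5

S1: not dominated (best tuition).
S2: not dominated (best duration).
S3: dominated by S1 (ranking 83≤99, duration 3≤3, tuition 20≤68).
S4: not dominated.
S5: not dominated (best ranking).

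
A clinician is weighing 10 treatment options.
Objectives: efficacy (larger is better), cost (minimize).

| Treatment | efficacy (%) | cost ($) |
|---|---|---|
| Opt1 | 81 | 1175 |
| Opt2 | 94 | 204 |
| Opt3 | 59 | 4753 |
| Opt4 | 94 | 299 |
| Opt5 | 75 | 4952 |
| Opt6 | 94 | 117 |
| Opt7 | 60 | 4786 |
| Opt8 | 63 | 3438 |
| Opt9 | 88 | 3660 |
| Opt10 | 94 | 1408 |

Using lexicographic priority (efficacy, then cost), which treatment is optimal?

Opt6

First maximize efficacy: best is 94, kept {Opt2, Opt4, Opt6, Opt10}.
Then minimize cost: best is 117, kept {Opt6}.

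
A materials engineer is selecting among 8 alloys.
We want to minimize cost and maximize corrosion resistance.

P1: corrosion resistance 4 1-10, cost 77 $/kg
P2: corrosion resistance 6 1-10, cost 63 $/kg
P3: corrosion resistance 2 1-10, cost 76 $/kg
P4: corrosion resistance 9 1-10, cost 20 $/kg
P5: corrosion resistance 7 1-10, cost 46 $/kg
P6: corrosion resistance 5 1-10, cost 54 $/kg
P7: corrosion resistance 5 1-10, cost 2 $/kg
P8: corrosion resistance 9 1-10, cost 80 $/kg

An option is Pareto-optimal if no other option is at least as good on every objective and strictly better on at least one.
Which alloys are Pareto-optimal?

P4, P7

P1: dominated by P2 (corrosion resistance 6≥4, cost 63≤77).
P2: dominated by P4 (corrosion resistance 9≥6, cost 20≤63).
P3: dominated by P2 (corrosion resistance 6≥2, cost 63≤76).
P4: not dominated.
P5: dominated by P4 (corrosion resistance 9≥7, cost 20≤46).
P6: dominated by P4 (corrosion resistance 9≥5, cost 20≤54).
P7: not dominated (best cost).
P8: dominated by P4 (corrosion resistance 9≥9, cost 20≤80).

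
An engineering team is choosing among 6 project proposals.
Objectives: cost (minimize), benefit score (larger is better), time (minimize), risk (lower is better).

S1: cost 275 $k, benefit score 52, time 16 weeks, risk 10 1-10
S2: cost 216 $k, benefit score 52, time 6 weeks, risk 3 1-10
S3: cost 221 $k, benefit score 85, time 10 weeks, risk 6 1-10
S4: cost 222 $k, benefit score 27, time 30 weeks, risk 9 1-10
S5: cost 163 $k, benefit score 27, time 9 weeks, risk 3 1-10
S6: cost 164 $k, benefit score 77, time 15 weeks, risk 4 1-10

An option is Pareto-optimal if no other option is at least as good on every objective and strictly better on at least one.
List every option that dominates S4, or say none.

S2, S3, S5, S6

S2: cost 216≤222, benefit score 52≥27, time 6≤30, risk 3≤9 — dominates S4.
S3: cost 221≤222, benefit score 85≥27, time 10≤30, risk 6≤9 — dominates S4.
S5: cost 163≤222, benefit score 27≥27, time 9≤30, risk 3≤9 — dominates S4.
S6: cost 164≤222, benefit score 77≥27, time 15≤30, risk 4≤9 — dominates S4.
Others (S1) are each worse than S4 on at least one objective.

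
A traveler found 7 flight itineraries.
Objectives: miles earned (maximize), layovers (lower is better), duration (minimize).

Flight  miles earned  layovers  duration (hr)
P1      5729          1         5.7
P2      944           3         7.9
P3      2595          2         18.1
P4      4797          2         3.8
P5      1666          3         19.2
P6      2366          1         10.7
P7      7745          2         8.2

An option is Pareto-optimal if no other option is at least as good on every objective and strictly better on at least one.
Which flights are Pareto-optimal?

P1, P4, P7

P1: not dominated.
P2: dominated by P1 (miles earned 5729≥944, layovers 1≤3, duration 5.7≤7.9).
P3: dominated by P1 (miles earned 5729≥2595, layovers 1≤2, duration 5.7≤18.1).
P4: not dominated (best duration).
P5: dominated by P1 (miles earned 5729≥1666, layovers 1≤3, duration 5.7≤19.2).
P6: dominated by P1 (miles earned 5729≥2366, layovers 1≤1, duration 5.7≤10.7).
P7: not dominated (best miles earned).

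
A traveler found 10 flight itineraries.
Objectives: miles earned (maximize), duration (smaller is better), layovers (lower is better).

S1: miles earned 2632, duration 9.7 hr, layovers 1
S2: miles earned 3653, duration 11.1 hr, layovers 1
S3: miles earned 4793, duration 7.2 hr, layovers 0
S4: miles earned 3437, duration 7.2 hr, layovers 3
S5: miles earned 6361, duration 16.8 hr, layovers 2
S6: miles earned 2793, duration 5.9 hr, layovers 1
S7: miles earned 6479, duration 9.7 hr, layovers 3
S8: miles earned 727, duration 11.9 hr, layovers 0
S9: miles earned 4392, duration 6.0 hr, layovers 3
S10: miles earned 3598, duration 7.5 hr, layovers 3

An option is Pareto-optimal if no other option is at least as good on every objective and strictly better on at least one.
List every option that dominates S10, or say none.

S3: miles earned 4793≥3598, duration 7.2≤7.5, layovers 0≤3 — dominates S10.
S9: miles earned 4392≥3598, duration 6.0≤7.5, layovers 3≤3 — dominates S10.
Others (S1, S2, S4, S5, S6, S7, S8) are each worse than S10 on at least one objective.

S3, S9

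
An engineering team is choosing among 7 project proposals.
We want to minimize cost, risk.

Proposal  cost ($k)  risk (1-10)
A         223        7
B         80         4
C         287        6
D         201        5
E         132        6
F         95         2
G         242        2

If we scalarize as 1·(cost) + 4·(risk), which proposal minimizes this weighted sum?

B

A: 1·223 + 4·7 = 251
B: 1·80 + 4·4 = 96
C: 1·287 + 4·6 = 311
D: 1·201 + 4·5 = 221
E: 1·132 + 4·6 = 156
F: 1·95 + 4·2 = 103
G: 1·242 + 4·2 = 250
Lowest: B at 96.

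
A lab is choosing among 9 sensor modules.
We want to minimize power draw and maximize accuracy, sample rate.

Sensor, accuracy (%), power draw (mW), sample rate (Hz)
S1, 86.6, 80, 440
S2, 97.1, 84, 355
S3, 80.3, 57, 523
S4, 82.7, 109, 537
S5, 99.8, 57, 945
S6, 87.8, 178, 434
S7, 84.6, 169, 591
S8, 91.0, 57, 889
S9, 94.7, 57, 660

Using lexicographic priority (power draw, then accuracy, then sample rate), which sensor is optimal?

First minimize power draw: best is 57, kept {S3, S5, S8, S9}.
Then maximize accuracy: best is 99.8, kept {S5}.

S5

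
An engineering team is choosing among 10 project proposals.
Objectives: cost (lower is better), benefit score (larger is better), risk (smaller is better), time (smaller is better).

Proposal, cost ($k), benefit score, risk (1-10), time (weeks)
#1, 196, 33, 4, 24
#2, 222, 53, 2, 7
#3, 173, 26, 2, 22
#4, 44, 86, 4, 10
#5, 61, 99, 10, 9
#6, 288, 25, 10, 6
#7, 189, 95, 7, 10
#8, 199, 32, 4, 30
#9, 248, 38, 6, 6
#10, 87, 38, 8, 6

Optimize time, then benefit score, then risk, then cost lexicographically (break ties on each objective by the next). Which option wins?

#9

First minimize time: best is 6, kept {#6, #9, #10}.
Then maximize benefit score: best is 38, kept {#9, #10}.
Then minimize risk: best is 6, kept {#9}.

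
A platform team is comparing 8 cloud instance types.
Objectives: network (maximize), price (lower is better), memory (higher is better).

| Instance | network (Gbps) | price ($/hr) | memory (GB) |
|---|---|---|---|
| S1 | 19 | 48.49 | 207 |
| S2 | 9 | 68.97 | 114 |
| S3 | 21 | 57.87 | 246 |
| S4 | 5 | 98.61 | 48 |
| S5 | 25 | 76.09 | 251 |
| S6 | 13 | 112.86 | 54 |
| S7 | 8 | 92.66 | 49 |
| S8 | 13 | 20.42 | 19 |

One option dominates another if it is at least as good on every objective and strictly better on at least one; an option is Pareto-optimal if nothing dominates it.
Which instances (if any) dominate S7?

S1, S2, S3, S5

S1: network 19≥8, price 48.49≤92.66, memory 207≥49 — dominates S7.
S2: network 9≥8, price 68.97≤92.66, memory 114≥49 — dominates S7.
S3: network 21≥8, price 57.87≤92.66, memory 246≥49 — dominates S7.
S5: network 25≥8, price 76.09≤92.66, memory 251≥49 — dominates S7.
Others (S4, S6, S8) are each worse than S7 on at least one objective.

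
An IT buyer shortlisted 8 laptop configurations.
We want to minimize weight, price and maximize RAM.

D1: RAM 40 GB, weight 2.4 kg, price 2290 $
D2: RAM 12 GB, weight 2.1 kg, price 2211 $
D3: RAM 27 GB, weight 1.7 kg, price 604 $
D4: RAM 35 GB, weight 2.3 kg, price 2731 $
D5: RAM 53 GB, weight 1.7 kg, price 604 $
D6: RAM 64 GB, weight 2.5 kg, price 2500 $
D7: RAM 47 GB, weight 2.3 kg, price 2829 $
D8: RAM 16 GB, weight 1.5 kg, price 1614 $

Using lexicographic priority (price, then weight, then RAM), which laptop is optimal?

First minimize price: best is 604, kept {D3, D5}.
Then minimize weight: best is 1.7, kept {D3, D5}.
Then maximize RAM: best is 53, kept {D5}.

D5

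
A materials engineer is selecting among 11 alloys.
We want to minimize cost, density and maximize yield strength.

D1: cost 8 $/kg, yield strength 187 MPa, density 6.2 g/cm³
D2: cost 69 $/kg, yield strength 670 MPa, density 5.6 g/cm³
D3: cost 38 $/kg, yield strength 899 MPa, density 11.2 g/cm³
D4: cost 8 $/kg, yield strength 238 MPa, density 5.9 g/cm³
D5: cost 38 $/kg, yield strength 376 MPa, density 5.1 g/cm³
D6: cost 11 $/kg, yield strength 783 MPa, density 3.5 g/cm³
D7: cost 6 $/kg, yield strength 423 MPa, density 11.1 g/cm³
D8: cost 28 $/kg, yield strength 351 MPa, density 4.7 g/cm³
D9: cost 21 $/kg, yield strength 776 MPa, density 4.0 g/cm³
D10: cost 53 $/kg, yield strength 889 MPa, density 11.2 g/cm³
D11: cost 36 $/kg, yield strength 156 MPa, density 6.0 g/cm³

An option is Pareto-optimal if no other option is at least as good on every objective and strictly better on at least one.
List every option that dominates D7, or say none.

D1: worse on cost (8 vs 6).
D2: worse on cost (69 vs 6).
D3: worse on cost (38 vs 6).
D4: worse on cost (8 vs 6).
D5: worse on cost (38 vs 6).
D6: worse on cost (11 vs 6).
D8: worse on cost (28 vs 6).
D9: worse on cost (21 vs 6).
D10: worse on cost (53 vs 6).
D11: worse on cost (36 vs 6).
No option dominates D7.

none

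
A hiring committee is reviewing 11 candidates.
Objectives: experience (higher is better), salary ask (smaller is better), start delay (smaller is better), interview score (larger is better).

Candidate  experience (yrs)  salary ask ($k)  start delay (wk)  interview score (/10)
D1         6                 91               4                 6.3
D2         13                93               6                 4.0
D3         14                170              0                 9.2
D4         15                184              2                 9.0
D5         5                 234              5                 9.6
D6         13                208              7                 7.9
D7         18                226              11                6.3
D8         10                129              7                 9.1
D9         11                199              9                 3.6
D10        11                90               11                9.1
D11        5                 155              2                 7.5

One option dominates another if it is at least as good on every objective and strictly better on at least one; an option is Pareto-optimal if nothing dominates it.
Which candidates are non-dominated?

D1, D2, D3, D4, D5, D7, D8, D10, D11

D1: not dominated.
D2: not dominated.
D3: not dominated (best start delay).
D4: not dominated.
D5: not dominated (best interview score).
D6: dominated by D3 (experience 14≥13, salary ask 170≤208, start delay 0≤7, interview score 9.2≥7.9).
D7: not dominated (best experience).
D8: not dominated.
D9: dominated by D2 (experience 13≥11, salary ask 93≤199, start delay 6≤9, interview score 4.0≥3.6).
D10: not dominated (best salary ask).
D11: not dominated.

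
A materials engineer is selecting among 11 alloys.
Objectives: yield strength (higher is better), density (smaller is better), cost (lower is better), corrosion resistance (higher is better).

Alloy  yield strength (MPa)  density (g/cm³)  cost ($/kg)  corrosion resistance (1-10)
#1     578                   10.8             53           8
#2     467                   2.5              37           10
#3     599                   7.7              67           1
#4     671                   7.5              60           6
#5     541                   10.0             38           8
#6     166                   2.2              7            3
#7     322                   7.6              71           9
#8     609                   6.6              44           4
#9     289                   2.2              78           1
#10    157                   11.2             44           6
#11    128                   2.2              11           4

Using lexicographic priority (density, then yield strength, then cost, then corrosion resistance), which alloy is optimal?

First minimize density: best is 2.2, kept {#6, #9, #11}.
Then maximize yield strength: best is 289, kept {#9}.

#9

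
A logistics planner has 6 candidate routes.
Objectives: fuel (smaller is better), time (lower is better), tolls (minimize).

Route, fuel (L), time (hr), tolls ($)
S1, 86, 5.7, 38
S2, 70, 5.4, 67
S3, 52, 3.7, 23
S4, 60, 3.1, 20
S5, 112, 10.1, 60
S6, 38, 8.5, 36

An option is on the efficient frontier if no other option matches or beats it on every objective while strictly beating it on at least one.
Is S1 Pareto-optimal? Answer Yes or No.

No

S3 vs S1: fuel 52≤86, time 3.7≤5.7, tolls 23≤38 — S3 is at least as good on every objective and strictly better on at least one, so S3 dominates S1.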